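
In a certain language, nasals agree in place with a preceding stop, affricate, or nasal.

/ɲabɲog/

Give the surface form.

[ɲabmog]

/ɲ/ after /b/ (labial) → [m]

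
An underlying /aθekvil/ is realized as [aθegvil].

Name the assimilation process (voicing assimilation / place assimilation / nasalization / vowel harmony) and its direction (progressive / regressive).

/k/→[g].
Each target copies a feature from the following segment, so the direction is regressive.

voicing assimilation, regressive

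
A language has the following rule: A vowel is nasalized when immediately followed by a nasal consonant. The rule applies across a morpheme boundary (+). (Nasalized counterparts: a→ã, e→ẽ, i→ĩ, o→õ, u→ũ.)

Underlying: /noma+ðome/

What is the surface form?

/o/ before nasal /m/ → [õ]
/o/ before nasal /m/ → [õ]

[nõma+ðõme]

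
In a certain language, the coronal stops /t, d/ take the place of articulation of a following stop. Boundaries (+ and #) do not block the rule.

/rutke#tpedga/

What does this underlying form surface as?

[rukke#ppegga]

/t/ before /k/ (velar) → [k]
/t/ before /p/ (labial) → [p]
/d/ before /g/ (velar) → [g]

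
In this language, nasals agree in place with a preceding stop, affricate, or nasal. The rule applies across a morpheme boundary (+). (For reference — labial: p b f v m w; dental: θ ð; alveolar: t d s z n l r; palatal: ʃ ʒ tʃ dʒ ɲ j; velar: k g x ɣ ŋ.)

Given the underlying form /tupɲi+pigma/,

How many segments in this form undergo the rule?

/ɲ/ after /p/ (labial) → [m]
/m/ after /g/ (velar) → [ŋ]
2 segments change.

2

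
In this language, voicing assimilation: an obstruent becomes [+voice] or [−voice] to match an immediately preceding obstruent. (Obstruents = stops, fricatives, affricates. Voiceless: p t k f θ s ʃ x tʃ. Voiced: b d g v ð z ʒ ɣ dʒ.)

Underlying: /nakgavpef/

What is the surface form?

/g/ after /k/ (voiceless) → [k]
/p/ after /v/ (voiced) → [b]

[nakkavbef]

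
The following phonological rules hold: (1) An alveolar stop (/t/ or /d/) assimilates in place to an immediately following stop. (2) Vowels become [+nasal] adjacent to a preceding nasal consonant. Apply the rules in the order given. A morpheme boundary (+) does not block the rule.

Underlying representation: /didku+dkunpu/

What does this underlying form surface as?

[digku+gkunpu]

Rule 1: /d/ before /k/ (velar) → [g]
Rule 1: /d/ before /k/ (velar) → [g]
After rule 1: digku+gkunpu
Rule 2: no segment meets the rule's conditions; no change.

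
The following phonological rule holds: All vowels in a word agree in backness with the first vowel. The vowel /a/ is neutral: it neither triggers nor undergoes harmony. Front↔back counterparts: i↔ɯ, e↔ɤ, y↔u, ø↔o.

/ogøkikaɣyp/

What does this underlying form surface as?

/ø/ harmonizes with /o/ ([+back]) → [o]
/i/ harmonizes with /o/ ([+back]) → [ɯ]
/y/ harmonizes with /o/ ([+back]) → [u]

[ogokɯkaɣup]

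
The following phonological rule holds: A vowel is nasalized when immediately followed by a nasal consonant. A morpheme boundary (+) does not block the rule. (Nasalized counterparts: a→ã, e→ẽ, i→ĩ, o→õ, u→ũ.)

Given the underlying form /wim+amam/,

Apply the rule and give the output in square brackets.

/i/ before nasal /m/ → [ĩ]
/a/ before nasal /m/ → [ã]
/a/ before nasal /m/ → [ã]

[wĩm+ãmãm]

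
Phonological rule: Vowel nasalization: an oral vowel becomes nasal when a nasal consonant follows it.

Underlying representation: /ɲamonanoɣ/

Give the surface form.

/a/ before nasal /m/ → [ã]
/o/ before nasal /n/ → [õ]
/a/ before nasal /n/ → [ã]

[ɲãmõnãnoɣ]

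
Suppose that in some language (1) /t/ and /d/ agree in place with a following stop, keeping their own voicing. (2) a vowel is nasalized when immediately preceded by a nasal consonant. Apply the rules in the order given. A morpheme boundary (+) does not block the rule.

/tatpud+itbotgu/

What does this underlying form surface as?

[tappud+ipbokgu]

Rule 1: /t/ before /p/ (labial) → [p]
Rule 1: /t/ before /b/ (labial) → [p]
Rule 1: /t/ before /g/ (velar) → [k]
After rule 1: tappud+ipbokgu
Rule 2: no segment meets the rule's conditions; no change.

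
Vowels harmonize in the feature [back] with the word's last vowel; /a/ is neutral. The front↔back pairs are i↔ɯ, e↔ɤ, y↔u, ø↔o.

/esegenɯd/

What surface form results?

/e/ harmonizes with /ɯ/ ([+back]) → [ɤ]
/e/ harmonizes with /ɯ/ ([+back]) → [ɤ]
/e/ harmonizes with /ɯ/ ([+back]) → [ɤ]

[ɤsɤgɤnɯd]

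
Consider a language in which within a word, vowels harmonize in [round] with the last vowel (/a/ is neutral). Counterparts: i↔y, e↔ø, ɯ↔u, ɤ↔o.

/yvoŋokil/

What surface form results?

/y/ harmonizes with /i/ ([-round]) → [i]
/o/ harmonizes with /i/ ([-round]) → [ɤ]
/o/ harmonizes with /i/ ([-round]) → [ɤ]

[ivɤŋɤkil]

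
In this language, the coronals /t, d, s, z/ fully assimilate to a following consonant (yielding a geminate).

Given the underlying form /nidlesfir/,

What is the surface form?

[nilleffir]

/d/ before /l/ → [l] (total assimilation)
/s/ before /f/ → [f] (total assimilation)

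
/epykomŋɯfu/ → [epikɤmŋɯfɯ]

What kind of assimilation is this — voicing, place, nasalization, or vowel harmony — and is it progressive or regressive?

vowel harmony, progressive

/y/→[i] /o/→[ɤ] /u/→[ɯ].
Vowels agree with the first vowel, so the harmony is progressive.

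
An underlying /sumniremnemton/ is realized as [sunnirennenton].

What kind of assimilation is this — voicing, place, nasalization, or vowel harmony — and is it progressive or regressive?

/m/→[n] /m/→[n] /m/→[n].
Each target copies a feature from the following segment, so the direction is regressive.

place assimilation, regressive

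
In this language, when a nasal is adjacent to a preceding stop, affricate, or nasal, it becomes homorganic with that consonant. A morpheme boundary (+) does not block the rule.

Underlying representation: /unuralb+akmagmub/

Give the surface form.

[unuralb+akŋagŋub]

/m/ after /k/ (velar) → [ŋ]
/m/ after /g/ (velar) → [ŋ]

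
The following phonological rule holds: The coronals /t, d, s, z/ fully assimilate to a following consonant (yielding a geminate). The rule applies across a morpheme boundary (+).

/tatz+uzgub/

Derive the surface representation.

/t/ before /z/ → [z] (total assimilation)
/z/ before /g/ → [g] (total assimilation)

[tazz+uggub]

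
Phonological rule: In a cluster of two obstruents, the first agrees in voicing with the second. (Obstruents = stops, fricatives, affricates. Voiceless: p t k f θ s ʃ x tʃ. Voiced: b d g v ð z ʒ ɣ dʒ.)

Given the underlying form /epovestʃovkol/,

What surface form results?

/v/ before /k/ (voiceless) → [f]

[epovestʃofkol]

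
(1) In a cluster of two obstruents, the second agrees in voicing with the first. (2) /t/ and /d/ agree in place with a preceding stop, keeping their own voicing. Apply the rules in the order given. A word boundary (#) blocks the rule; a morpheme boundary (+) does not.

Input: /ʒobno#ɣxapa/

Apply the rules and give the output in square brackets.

[ʒobno#ɣɣapa]

Rule 1: /x/ after /ɣ/ (voiced) → [ɣ]
After rule 1: ʒobno#ɣɣapa
Rule 2: no segment meets the rule's conditions; no change.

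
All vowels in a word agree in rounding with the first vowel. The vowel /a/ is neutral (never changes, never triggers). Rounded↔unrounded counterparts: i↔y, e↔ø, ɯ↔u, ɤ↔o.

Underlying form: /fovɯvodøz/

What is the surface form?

[fovuvodøz]

/ɯ/ harmonizes with /o/ ([+round]) → [u]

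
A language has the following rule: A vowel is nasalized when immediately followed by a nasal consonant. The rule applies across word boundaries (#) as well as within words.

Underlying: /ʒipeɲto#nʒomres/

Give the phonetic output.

[ʒipẽɲtõ#nʒõmres]

/e/ before nasal /ɲ/ → [ẽ]
/o/ before nasal /n/ → [õ]
/o/ before nasal /m/ → [õ]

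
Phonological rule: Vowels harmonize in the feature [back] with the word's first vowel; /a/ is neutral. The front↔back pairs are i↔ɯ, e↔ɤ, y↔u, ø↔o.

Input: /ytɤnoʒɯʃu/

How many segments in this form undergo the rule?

4

/ɤ/ harmonizes with /y/ ([-back]) → [e]
/o/ harmonizes with /y/ ([-back]) → [ø]
/ɯ/ harmonizes with /y/ ([-back]) → [i]
/u/ harmonizes with /y/ ([-back]) → [y]
4 segments change.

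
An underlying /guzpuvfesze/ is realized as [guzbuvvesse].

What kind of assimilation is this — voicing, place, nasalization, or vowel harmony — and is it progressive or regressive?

voicing assimilation, progressive

/p/→[b] /f/→[v] /z/→[s].
Each target copies a feature from the preceding segment, so the direction is progressive.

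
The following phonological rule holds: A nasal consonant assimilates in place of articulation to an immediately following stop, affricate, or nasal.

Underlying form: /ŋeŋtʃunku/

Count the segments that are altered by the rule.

2

/ŋ/ before /tʃ/ (palatal) → [ɲ]
/n/ before /k/ (velar) → [ŋ]
2 segments change.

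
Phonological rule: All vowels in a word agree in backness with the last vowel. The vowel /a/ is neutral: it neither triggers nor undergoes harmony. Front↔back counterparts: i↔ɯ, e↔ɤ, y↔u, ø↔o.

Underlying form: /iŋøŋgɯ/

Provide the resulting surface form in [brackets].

/i/ harmonizes with /ɯ/ ([+back]) → [ɯ]
/ø/ harmonizes with /ɯ/ ([+back]) → [o]

[ɯŋoŋgɯ]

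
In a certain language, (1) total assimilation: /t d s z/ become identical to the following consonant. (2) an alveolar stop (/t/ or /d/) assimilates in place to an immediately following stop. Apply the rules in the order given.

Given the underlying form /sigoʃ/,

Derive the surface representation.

Rule 1: no segment meets the rule's conditions; no change.
After rule 1: sigoʃ
Rule 2: no segment meets the rule's conditions; no change.

[sigoʃ]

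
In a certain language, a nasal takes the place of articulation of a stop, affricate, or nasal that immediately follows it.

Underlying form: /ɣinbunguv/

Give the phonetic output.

[ɣimbuŋguv]

/n/ before /b/ (labial) → [m]
/n/ before /g/ (velar) → [ŋ]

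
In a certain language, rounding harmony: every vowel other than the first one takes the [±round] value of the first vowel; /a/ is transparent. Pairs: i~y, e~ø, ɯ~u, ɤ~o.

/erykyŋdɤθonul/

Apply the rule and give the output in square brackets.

[erikiŋdɤθɤnɯl]

/y/ harmonizes with /e/ ([-round]) → [i]
/y/ harmonizes with /e/ ([-round]) → [i]
/o/ harmonizes with /e/ ([-round]) → [ɤ]
/u/ harmonizes with /e/ ([-round]) → [ɯ]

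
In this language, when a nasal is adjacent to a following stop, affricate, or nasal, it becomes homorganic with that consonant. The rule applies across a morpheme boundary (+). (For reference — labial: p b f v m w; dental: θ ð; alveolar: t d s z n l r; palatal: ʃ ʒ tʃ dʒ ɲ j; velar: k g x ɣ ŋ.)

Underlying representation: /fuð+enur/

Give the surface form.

[fuð+enur]

no segment meets the rule's conditions; no change.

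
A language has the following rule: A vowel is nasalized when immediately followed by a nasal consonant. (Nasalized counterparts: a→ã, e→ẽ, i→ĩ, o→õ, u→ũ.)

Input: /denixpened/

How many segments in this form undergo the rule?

/e/ before nasal /n/ → [ẽ]
/e/ before nasal /n/ → [ẽ]
2 segments change.

2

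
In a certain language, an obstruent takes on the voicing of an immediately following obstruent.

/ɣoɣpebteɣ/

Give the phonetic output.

/ɣ/ before /p/ (voiceless) → [x]
/b/ before /t/ (voiceless) → [p]

[ɣoxpepteɣ]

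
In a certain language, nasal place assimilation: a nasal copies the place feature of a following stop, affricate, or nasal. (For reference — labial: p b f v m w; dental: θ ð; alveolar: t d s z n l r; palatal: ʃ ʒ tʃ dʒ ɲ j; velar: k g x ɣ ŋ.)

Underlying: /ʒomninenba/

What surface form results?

[ʒonninemba]

/m/ before /n/ (alveolar) → [n]
/n/ before /b/ (labial) → [m]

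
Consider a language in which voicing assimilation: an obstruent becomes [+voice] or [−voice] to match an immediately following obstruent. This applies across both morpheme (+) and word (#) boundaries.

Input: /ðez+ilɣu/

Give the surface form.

[ðez+ilɣu]

no segment meets the rule's conditions; no change.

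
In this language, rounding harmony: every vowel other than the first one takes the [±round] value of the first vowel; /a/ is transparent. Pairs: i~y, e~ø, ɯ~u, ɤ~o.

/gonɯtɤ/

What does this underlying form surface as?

/ɯ/ harmonizes with /o/ ([+round]) → [u]
/ɤ/ harmonizes with /o/ ([+round]) → [o]

[gonuto]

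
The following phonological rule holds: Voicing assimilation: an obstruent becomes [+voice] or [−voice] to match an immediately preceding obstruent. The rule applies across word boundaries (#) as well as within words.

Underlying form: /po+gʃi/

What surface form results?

/ʃ/ after /g/ (voiced) → [ʒ]

[po+gʒi]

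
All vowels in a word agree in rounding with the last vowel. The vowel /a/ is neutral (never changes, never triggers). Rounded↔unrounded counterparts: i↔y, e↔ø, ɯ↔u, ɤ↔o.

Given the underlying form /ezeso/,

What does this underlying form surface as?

[øzøso]

/e/ harmonizes with /o/ ([+round]) → [ø]
/e/ harmonizes with /o/ ([+round]) → [ø]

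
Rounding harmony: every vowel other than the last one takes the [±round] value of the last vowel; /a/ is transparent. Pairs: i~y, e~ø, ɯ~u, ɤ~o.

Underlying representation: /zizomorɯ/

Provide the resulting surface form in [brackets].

/o/ harmonizes with /ɯ/ ([-round]) → [ɤ]
/o/ harmonizes with /ɯ/ ([-round]) → [ɤ]

[zizɤmɤrɯ]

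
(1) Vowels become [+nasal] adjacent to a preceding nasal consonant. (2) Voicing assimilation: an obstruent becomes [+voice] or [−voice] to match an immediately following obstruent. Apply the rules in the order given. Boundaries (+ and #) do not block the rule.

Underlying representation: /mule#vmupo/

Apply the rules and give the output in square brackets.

[mũle#vmũpo]

Rule 1: /u/ after nasal /m/ → [ũ]
Rule 1: /u/ after nasal /m/ → [ũ]
After rule 1: mũle#vmũpo
Rule 2: no segment meets the rule's conditions; no change.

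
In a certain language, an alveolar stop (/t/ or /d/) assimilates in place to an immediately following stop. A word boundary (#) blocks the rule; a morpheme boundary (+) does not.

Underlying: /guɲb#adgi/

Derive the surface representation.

/d/ before /g/ (velar) → [g]

[guɲb#aggi]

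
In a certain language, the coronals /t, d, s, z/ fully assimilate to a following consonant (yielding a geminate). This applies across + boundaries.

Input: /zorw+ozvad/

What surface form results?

[zorw+ovvad]

/z/ before /v/ → [v] (total assimilation)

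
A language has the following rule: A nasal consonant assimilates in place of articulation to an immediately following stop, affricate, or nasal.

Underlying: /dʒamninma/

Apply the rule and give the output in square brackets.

/m/ before /n/ (alveolar) → [n]
/n/ before /m/ (labial) → [m]

[dʒannimma]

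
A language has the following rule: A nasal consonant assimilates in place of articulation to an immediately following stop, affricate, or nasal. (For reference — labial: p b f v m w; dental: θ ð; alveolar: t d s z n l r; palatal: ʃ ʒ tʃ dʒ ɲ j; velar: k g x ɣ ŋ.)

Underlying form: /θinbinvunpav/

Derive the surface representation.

/n/ before /b/ (labial) → [m]
/n/ before /p/ (labial) → [m]

[θimbinvumpav]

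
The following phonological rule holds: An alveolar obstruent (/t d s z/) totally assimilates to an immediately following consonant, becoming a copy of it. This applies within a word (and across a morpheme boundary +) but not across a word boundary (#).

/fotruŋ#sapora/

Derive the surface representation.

[forruŋ#sapora]

/t/ before /r/ → [r] (total assimilation)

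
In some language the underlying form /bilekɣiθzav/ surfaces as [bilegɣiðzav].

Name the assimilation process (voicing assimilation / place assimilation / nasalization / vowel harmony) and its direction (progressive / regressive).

/k/→[g] /θ/→[ð].
Each target copies a feature from the following segment, so the direction is regressive.

voicing assimilation, regressive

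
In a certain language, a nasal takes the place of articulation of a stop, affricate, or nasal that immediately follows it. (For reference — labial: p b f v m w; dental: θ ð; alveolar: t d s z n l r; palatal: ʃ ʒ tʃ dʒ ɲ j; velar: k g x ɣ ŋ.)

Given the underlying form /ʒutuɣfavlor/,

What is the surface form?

[ʒutuɣfavlor]

no segment meets the rule's conditions; no change.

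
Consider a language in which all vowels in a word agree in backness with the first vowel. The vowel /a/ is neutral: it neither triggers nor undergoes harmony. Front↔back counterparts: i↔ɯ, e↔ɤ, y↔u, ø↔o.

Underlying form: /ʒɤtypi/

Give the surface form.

/y/ harmonizes with /ɤ/ ([+back]) → [u]
/i/ harmonizes with /ɤ/ ([+back]) → [ɯ]

[ʒɤtupɯ]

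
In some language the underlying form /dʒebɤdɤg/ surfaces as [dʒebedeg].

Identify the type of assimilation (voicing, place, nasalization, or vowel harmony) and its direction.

/ɤ/→[e] /ɤ/→[e].
Vowels agree with the first vowel, so the harmony is progressive.

vowel harmony, progressive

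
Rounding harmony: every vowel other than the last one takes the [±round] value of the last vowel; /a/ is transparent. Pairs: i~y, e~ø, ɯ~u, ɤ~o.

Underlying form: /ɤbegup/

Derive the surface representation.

[obøgup]

/ɤ/ harmonizes with /u/ ([+round]) → [o]
/e/ harmonizes with /u/ ([+round]) → [ø]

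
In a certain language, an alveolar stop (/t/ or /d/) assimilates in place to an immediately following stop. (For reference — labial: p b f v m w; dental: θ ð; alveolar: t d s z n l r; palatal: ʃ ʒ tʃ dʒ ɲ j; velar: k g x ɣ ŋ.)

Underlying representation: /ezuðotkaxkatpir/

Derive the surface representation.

[ezuðokkaxkappir]

/t/ before /k/ (velar) → [k]
/t/ before /p/ (labial) → [p]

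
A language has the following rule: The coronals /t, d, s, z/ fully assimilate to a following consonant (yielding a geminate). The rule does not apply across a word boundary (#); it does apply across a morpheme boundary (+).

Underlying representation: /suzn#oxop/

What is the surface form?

[sunn#oxop]

/z/ before /n/ → [n] (total assimilation)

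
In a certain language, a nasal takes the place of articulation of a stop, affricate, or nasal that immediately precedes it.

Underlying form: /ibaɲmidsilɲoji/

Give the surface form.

[ibaɲɲidsilɲoji]

/m/ after /ɲ/ (palatal) → [ɲ]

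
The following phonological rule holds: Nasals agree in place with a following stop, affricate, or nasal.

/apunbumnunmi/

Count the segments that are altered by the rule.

3

/n/ before /b/ (labial) → [m]
/m/ before /n/ (alveolar) → [n]
/n/ before /m/ (labial) → [m]
3 segments change.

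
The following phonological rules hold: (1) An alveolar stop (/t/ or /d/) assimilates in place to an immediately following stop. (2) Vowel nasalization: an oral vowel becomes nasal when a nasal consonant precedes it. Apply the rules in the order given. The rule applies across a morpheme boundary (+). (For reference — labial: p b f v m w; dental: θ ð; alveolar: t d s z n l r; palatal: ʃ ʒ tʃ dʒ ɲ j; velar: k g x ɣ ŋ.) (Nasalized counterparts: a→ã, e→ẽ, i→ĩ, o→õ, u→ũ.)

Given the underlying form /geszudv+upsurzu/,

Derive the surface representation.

Rule 1: no segment meets the rule's conditions; no change.
After rule 1: geszudv+upsurzu
Rule 2: no segment meets the rule's conditions; no change.

[geszudv+upsurzu]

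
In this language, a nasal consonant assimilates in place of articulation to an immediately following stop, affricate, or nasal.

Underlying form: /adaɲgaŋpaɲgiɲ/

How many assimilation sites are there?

3

/ɲ/ before /g/ (velar) → [ŋ]
/ŋ/ before /p/ (labial) → [m]
/ɲ/ before /g/ (velar) → [ŋ]
3 segments change.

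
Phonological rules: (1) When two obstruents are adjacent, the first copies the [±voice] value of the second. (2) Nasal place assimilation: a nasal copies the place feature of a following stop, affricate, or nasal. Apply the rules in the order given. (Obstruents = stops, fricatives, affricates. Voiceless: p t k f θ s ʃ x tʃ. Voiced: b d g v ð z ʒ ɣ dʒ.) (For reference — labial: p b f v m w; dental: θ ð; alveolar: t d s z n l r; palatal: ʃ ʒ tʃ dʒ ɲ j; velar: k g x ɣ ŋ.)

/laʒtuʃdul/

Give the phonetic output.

Rule 1: /ʒ/ before /t/ (voiceless) → [ʃ]
Rule 1: /ʃ/ before /d/ (voiced) → [ʒ]
After rule 1: laʃtuʒdul
Rule 2: no segment meets the rule's conditions; no change.

[laʃtuʒdul]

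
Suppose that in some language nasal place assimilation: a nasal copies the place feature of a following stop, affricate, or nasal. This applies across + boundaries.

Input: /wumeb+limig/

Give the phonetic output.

no segment meets the rule's conditions; no change.

[wumeb+limig]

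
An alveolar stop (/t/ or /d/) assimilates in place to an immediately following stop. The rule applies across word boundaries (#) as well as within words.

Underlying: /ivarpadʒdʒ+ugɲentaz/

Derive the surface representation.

no segment meets the rule's conditions; no change.

[ivarpadʒdʒ+ugɲentaz]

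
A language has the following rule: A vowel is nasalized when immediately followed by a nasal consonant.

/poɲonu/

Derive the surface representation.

/o/ before nasal /ɲ/ → [õ]
/o/ before nasal /n/ → [õ]

[põɲõnu]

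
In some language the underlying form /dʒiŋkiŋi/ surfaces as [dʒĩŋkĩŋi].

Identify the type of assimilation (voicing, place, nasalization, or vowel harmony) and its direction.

nasalization, regressive

/i/→[ĩ] /i/→[ĩ].
Each target copies a feature from the following segment, so the direction is regressive.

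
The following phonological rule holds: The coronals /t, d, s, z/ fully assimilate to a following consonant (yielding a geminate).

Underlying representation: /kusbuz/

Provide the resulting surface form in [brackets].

[kubbuz]

/s/ before /b/ → [b] (total assimilation)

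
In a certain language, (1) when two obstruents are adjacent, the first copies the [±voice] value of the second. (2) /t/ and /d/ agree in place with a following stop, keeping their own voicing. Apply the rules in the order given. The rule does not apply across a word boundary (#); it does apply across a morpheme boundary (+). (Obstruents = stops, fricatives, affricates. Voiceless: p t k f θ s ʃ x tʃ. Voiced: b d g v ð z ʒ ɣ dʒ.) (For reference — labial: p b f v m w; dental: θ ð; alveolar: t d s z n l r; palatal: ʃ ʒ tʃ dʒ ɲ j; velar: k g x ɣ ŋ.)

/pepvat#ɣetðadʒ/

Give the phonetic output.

[pebvat#ɣedðadʒ]

Rule 1: /p/ before /v/ (voiced) → [b]
Rule 1: /t/ before /ð/ (voiced) → [d]
After rule 1: pebvat#ɣedðadʒ
Rule 2: no segment meets the rule's conditions; no change.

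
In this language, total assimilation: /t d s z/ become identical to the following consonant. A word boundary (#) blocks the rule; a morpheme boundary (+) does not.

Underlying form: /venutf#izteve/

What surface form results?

[venuff#itteve]

/t/ before /f/ → [f] (total assimilation)
/z/ before /t/ → [t] (total assimilation)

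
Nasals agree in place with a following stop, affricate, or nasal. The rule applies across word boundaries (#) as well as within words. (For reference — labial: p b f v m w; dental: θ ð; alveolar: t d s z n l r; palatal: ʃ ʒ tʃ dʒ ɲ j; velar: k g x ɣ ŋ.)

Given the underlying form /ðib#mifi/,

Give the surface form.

[ðib#mifi]

no segment meets the rule's conditions; no change.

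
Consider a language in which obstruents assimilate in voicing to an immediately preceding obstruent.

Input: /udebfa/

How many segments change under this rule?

/f/ after /b/ (voiced) → [v]
1 segment changes.

1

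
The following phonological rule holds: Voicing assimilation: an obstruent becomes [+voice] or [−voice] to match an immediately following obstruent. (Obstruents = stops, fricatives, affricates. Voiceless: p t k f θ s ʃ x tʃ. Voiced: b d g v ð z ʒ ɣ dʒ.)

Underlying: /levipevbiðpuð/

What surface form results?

/ð/ before /p/ (voiceless) → [θ]

[levipevbiθpuð]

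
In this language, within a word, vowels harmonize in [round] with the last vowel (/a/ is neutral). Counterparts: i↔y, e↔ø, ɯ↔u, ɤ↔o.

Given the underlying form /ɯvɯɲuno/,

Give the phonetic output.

/ɯ/ harmonizes with /o/ ([+round]) → [u]
/ɯ/ harmonizes with /o/ ([+round]) → [u]

[uvuɲuno]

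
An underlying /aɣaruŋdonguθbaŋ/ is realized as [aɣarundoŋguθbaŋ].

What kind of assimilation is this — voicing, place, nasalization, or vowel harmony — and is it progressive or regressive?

place assimilation, regressive

/ŋ/→[n] /n/→[ŋ].
Each target copies a feature from the following segment, so the direction is regressive.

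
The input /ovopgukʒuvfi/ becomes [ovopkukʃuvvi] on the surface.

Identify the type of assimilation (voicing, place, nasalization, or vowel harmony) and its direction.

/g/→[k] /ʒ/→[ʃ] /f/→[v].
Each target copies a feature from the preceding segment, so the direction is progressive.

voicing assimilation, progressive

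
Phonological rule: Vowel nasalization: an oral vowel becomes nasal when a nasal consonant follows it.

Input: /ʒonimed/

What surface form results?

[ʒõnĩmed]

/o/ before nasal /n/ → [õ]
/i/ before nasal /m/ → [ĩ]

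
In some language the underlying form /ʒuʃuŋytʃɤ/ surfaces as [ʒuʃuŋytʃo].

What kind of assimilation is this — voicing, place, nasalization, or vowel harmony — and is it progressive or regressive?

vowel harmony, progressive

/ɤ/→[o].
Vowels agree with the first vowel, so the harmony is progressive.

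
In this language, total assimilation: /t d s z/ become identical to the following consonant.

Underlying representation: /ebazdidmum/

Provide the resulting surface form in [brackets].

/z/ before /d/ → [d] (total assimilation)
/d/ before /m/ → [m] (total assimilation)

[ebaddimmum]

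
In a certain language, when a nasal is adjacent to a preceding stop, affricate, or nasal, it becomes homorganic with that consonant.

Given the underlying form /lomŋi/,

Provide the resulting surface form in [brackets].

[lommi]

/ŋ/ after /m/ (labial) → [m]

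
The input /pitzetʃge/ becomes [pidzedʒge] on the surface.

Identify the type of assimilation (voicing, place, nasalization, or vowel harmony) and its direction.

voicing assimilation, regressive

/t/→[d] /tʃ/→[dʒ].
Each target copies a feature from the following segment, so the direction is regressive.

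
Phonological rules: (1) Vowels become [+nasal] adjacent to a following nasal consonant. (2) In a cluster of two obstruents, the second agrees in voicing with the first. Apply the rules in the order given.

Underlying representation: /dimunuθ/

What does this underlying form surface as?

Rule 1: /i/ before nasal /m/ → [ĩ]
Rule 1: /u/ before nasal /n/ → [ũ]
After rule 1: dĩmũnuθ
Rule 2: no segment meets the rule's conditions; no change.

[dĩmũnuθ]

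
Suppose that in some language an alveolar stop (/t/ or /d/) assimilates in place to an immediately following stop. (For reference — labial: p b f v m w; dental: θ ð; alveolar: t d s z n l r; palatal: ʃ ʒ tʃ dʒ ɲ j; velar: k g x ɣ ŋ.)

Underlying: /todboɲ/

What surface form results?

/d/ before /b/ (labial) → [b]

[tobboɲ]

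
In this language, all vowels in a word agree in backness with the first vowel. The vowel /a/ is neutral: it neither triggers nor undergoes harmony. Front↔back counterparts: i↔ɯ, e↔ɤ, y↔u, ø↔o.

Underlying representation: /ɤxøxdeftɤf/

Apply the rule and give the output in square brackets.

[ɤxoxdɤftɤf]

/ø/ harmonizes with /ɤ/ ([+back]) → [o]
/e/ harmonizes with /ɤ/ ([+back]) → [ɤ]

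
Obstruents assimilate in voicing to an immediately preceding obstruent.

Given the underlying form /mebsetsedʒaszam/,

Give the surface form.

/s/ after /b/ (voiced) → [z]
/z/ after /s/ (voiceless) → [s]

[mebzetsedʒassam]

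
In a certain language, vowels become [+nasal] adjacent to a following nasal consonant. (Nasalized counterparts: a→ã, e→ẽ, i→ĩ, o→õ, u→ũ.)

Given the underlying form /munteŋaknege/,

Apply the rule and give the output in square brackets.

[mũntẽŋaknege]

/u/ before nasal /n/ → [ũ]
/e/ before nasal /ŋ/ → [ẽ]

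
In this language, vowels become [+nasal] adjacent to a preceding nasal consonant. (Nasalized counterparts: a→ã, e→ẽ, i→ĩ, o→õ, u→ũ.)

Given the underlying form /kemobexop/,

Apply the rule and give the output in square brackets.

[kemõbexop]

/o/ after nasal /m/ → [õ]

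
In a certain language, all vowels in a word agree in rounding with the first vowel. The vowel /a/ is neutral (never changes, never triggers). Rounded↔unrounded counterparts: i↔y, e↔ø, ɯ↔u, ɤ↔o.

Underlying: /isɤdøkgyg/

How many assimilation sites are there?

/ø/ harmonizes with /i/ ([-round]) → [e]
/y/ harmonizes with /i/ ([-round]) → [i]
2 segments change.

2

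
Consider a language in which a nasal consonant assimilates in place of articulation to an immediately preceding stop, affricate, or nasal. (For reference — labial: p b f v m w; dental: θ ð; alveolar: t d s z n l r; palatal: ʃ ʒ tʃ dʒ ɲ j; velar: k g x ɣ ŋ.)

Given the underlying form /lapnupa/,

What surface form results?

/n/ after /p/ (labial) → [m]

[lapmupa]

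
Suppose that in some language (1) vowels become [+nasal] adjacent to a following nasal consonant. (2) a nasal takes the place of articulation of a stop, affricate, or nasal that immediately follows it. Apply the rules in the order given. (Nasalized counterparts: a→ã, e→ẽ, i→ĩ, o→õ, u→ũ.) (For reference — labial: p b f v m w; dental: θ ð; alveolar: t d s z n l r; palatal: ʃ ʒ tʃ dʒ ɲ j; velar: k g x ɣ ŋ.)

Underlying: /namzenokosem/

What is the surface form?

Rule 1: /a/ before nasal /m/ → [ã]
Rule 1: /e/ before nasal /n/ → [ẽ]
Rule 1: /e/ before nasal /m/ → [ẽ]
After rule 1: nãmzẽnokosẽm
Rule 2: no segment meets the rule's conditions; no change.

[nãmzẽnokosẽm]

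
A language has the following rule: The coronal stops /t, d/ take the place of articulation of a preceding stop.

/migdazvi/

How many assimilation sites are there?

/d/ after /g/ (velar) → [g]
1 segment changes.

1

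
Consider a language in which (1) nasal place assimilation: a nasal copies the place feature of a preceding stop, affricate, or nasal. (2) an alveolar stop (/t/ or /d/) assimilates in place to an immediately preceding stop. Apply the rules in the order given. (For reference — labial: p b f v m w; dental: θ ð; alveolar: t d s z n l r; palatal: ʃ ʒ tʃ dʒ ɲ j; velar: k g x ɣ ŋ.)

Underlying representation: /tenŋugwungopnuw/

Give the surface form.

[tennugwungopmuw]

Rule 1: /ŋ/ after /n/ (alveolar) → [n]
Rule 1: /n/ after /p/ (labial) → [m]
After rule 1: tennugwungopmuw
Rule 2: no segment meets the rule's conditions; no change.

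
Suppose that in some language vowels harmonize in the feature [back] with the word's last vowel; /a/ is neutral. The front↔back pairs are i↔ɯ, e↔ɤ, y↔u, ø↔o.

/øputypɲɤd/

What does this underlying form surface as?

/ø/ harmonizes with /ɤ/ ([+back]) → [o]
/y/ harmonizes with /ɤ/ ([+back]) → [u]

[oputupɲɤd]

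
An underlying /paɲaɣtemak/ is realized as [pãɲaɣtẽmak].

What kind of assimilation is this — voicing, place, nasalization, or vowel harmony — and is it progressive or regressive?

/a/→[ã] /e/→[ẽ].
Each target copies a feature from the following segment, so the direction is regressive.

nasalization, regressive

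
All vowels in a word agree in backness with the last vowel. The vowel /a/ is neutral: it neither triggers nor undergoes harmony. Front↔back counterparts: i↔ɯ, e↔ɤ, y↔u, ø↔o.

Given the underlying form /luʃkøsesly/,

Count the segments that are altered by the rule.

/u/ harmonizes with /y/ ([-back]) → [y]
1 segment changes.

1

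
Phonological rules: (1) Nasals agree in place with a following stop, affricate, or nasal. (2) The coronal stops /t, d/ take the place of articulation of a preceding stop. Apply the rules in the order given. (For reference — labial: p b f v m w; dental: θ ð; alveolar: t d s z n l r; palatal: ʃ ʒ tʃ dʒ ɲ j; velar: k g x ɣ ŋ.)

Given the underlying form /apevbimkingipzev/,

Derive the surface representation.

[apevbiŋkiŋgipzev]

Rule 1: /m/ before /k/ (velar) → [ŋ]
Rule 1: /n/ before /g/ (velar) → [ŋ]
After rule 1: apevbiŋkiŋgipzev
Rule 2: no segment meets the rule's conditions; no change.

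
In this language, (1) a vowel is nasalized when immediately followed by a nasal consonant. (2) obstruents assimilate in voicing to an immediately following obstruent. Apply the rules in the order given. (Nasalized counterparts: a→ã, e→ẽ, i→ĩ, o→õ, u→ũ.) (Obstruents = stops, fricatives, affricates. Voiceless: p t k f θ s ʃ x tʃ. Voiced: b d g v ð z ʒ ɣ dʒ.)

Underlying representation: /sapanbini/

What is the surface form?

Rule 1: /a/ before nasal /n/ → [ã]
Rule 1: /i/ before nasal /n/ → [ĩ]
After rule 1: sapãnbĩni
Rule 2: no segment meets the rule's conditions; no change.

[sapãnbĩni]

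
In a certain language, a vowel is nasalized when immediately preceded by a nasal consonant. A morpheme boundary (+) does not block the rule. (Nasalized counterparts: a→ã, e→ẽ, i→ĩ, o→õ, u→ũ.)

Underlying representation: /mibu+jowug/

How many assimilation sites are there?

/i/ after nasal /m/ → [ĩ]
1 segment changes.

1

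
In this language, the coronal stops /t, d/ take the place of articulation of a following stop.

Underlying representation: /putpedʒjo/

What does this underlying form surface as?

/t/ before /p/ (labial) → [p]

[puppedʒjo]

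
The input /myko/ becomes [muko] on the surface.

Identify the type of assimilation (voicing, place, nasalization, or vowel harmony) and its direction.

vowel harmony, regressive

/y/→[u].
Vowels agree with the last vowel, so the harmony is regressive.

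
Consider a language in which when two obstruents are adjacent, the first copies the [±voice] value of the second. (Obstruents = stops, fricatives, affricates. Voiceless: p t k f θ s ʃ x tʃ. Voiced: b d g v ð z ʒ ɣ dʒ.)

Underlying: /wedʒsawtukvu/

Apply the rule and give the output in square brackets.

/dʒ/ before /s/ (voiceless) → [tʃ]
/k/ before /v/ (voiced) → [g]

[wetʃsawtugvu]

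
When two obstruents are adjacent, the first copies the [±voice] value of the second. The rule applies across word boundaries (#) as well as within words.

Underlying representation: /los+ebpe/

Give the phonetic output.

/b/ before /p/ (voiceless) → [p]

[los+eppe]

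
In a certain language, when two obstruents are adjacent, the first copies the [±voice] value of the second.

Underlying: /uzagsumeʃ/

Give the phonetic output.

/g/ before /s/ (voiceless) → [k]

[uzaksumeʃ]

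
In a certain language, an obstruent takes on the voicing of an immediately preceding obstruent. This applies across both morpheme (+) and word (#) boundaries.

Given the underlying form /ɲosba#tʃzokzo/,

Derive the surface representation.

/b/ after /s/ (voiceless) → [p]
/z/ after /tʃ/ (voiceless) → [s]
/z/ after /k/ (voiceless) → [s]

[ɲospa#tʃsokso]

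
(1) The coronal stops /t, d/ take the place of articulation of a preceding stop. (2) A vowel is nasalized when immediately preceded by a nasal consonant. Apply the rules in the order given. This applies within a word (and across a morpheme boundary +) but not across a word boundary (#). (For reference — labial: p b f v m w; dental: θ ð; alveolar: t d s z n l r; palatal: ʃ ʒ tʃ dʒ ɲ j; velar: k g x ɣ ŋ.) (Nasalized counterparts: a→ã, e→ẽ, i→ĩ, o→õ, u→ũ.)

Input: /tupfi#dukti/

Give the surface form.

Rule 1: /t/ after /k/ (velar) → [k]
After rule 1: tupfi#dukki
Rule 2: no segment meets the rule's conditions; no change.

[tupfi#dukki]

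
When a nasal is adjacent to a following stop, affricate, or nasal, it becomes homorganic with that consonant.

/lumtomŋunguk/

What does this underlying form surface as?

/m/ before /t/ (alveolar) → [n]
/m/ before /ŋ/ (velar) → [ŋ]
/n/ before /g/ (velar) → [ŋ]

[luntoŋŋuŋguk]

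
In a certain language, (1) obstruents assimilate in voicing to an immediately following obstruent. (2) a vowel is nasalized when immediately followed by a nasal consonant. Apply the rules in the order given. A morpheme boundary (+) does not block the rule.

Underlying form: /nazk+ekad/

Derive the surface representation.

Rule 1: /z/ before /k/ (voiceless) → [s]
After rule 1: nask+ekad
Rule 2: no segment meets the rule's conditions; no change.

[nask+ekad]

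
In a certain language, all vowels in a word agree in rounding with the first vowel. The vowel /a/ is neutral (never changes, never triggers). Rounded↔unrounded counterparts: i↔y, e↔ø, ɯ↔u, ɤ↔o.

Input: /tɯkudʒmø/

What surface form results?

/u/ harmonizes with /ɯ/ ([-round]) → [ɯ]
/ø/ harmonizes with /ɯ/ ([-round]) → [e]

[tɯkɯdʒme]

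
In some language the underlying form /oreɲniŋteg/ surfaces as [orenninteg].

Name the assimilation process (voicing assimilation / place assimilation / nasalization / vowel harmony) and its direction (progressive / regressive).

/ɲ/→[n] /ŋ/→[n].
Each target copies a feature from the following segment, so the direction is regressive.

place assimilation, regressive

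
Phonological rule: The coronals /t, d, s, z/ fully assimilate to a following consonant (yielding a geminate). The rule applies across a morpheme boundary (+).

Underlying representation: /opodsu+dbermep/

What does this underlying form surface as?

/d/ before /s/ → [s] (total assimilation)
/d/ before /b/ → [b] (total assimilation)

[opossu+bbermep]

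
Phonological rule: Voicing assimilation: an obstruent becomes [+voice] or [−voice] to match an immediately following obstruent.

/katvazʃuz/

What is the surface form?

/t/ before /v/ (voiced) → [d]
/z/ before /ʃ/ (voiceless) → [s]

[kadvasʃuz]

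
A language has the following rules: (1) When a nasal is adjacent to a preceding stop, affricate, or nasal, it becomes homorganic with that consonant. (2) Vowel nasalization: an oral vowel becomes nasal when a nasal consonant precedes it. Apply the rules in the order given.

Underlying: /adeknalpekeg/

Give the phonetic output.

[adekŋãlpekeg]

Rule 1: /n/ after /k/ (velar) → [ŋ]
After rule 1: adekŋalpekeg
Rule 2: /a/ after nasal /ŋ/ → [ã]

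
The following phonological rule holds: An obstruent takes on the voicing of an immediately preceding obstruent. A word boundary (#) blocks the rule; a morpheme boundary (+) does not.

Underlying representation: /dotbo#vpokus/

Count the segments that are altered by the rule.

2

/b/ after /t/ (voiceless) → [p]
/p/ after /v/ (voiced) → [b]
2 segments change.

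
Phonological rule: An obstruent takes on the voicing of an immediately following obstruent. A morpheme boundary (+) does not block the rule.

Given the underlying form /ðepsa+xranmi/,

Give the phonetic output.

[ðepsa+xranmi]

no segment meets the rule's conditions; no change.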